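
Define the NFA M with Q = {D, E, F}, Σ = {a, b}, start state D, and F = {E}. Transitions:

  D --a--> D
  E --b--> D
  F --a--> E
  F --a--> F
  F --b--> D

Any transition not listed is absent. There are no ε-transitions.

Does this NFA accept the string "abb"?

Start in {D}.
Read 'a': {D} → {D}.
Read 'b': {D} → ∅.
The set is empty and remains empty for the remaining 1 symbol.
The final set ∅ contains no accepting state.

No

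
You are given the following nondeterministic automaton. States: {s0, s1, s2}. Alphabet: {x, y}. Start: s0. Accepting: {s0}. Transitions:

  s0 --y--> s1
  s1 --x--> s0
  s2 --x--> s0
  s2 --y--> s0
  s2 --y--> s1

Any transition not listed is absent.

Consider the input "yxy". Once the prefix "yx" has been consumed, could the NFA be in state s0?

Start in {s0}.
Read 'y': {s0} → {s1}.
Read 'x': {s1} → {s0}.
State s0 is in {s0}.

Yes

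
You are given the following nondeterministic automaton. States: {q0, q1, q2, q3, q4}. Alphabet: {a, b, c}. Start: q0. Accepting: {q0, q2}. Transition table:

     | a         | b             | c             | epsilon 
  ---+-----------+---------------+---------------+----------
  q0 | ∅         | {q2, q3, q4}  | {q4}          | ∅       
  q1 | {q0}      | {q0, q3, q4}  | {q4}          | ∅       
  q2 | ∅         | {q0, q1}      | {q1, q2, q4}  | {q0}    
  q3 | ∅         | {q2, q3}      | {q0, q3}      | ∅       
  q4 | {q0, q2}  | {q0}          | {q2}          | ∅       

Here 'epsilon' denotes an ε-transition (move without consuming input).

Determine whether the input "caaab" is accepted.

Start in {q0}.
Read 'c': q0→{q4}; now {q4}.
Read 'a': q4→{q0, q2}; now {q0, q2}.
Read 'a': q0→∅, q2→∅; now ∅.
The set is empty and remains empty for the remaining 2 symbols.
The final set ∅ contains no accepting state.

No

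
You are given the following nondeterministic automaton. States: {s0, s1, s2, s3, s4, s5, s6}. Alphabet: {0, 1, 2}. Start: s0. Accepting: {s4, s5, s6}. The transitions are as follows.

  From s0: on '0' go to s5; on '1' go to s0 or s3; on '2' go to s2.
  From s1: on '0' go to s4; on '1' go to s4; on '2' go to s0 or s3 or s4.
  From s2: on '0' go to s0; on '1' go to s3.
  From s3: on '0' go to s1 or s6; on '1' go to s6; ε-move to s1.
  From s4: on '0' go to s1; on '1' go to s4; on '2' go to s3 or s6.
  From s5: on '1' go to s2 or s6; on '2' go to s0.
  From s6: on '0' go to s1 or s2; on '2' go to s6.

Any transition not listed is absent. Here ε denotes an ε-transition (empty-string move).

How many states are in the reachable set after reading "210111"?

1

Start in {s0}.
Read '2': s0→{s2}; now {s2}.
Read '1': s2→{s3}; union {s3}; ε-closure = {s1, s3}.
Read '0': s1→{s4}, s3→{s1, s6}; now {s1, s4, s6}.
Read '1': s1→{s4}, s4→{s4}, s6→∅; now {s4}.
Read '1': s4→{s4}; now {s4}.
Read '1': s4→{s4}; now {s4}.
That set has 1 state.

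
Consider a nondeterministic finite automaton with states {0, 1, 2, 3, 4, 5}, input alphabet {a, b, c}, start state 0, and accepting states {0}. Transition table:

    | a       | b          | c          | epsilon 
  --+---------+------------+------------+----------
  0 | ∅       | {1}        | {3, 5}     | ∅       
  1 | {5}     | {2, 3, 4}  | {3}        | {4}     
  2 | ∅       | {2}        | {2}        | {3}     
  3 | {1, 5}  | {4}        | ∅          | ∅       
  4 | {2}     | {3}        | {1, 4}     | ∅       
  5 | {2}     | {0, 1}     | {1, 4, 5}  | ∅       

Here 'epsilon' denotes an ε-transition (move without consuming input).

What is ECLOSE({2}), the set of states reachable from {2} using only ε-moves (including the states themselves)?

Begin with {2}.
ε-move 2 → 3; add 3.

{2, 3}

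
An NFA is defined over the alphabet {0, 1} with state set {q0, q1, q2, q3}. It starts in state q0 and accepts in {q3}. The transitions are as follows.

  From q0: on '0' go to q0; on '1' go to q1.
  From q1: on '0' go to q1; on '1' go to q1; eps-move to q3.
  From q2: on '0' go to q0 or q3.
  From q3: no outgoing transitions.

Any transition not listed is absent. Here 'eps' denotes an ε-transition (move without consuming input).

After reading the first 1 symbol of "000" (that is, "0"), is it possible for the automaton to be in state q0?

Yes

Start in {q0}.
Read '0': {q0} → {q0}.
State q0 is in {q0}.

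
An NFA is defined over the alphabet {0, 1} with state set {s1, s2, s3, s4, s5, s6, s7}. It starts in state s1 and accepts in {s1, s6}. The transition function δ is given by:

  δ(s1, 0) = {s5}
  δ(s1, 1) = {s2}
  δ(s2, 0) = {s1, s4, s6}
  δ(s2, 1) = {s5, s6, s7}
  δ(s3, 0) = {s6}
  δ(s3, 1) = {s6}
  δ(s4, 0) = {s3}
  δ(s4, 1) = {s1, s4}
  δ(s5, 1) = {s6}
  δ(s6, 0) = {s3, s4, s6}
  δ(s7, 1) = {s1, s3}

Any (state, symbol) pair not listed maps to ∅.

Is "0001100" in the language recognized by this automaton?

No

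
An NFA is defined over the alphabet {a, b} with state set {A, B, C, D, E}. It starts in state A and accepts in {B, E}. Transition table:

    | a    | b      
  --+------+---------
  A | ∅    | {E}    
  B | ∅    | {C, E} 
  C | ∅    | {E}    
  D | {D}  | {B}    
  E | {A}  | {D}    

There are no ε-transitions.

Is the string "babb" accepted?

No

Start in {A}.
Read 'b': {A} → {E}.
Read 'a': {E} → {A}.
Read 'b': {A} → {E}.
Read 'b': {E} → {D}.
The final set {D} contains no accepting state.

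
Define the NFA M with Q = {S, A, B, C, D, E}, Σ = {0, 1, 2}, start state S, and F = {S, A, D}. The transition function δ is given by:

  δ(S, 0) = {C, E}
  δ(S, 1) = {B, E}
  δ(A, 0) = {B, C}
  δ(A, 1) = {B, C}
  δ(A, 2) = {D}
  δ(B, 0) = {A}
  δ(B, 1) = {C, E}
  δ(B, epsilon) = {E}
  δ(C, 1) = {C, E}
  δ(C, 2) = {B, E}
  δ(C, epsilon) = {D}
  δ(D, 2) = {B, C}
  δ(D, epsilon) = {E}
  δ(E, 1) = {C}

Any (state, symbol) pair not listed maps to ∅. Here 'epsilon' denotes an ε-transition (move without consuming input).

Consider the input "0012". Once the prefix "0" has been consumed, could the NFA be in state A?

No

Start in {S}.
Read '0': {S} → {C, D, E}.
State A is not in {C, D, E}.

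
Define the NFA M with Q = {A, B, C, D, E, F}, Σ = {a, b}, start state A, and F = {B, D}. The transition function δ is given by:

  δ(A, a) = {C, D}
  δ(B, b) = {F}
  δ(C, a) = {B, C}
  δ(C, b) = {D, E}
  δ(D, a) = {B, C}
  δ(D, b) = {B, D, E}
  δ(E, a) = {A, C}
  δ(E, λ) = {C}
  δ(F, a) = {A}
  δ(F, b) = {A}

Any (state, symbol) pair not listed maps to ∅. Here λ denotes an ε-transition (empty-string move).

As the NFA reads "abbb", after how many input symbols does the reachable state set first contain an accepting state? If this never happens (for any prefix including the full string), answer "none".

1

Start in {A}.
Read 'a': A→{C, D}; now {C, D}.
None of the earlier sets intersect F, but {C, D} does.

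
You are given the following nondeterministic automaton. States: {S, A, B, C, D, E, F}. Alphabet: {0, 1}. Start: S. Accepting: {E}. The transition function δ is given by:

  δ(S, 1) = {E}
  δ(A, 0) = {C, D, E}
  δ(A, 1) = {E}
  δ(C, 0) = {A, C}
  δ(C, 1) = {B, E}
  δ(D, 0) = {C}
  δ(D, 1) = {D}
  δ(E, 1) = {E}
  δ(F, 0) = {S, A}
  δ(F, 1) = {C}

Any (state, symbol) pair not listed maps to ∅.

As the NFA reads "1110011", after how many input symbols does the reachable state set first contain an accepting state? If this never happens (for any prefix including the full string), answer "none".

1

Start in {S}.
Read '1': {S} → {E}.
None of the earlier sets intersect F, but {E} does.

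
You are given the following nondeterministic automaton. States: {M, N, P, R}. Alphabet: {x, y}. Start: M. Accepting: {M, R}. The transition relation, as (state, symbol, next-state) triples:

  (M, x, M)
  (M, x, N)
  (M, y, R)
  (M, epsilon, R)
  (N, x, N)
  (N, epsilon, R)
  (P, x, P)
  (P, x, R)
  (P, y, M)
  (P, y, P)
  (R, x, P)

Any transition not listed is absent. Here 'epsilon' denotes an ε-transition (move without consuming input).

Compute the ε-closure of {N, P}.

{N, P, R}

Begin with {N, P}.
ε-move N → R; add R.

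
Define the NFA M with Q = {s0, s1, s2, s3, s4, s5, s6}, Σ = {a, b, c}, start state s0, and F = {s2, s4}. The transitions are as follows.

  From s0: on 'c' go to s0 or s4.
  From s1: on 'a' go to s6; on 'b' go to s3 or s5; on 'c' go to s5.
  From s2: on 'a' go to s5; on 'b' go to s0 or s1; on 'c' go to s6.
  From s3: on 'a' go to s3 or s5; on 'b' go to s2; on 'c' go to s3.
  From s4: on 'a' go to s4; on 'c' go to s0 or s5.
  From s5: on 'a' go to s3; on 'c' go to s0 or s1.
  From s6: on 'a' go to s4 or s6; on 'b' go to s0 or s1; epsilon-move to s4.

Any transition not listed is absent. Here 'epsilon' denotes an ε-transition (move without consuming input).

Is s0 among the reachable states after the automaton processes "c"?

Start in {s0}.
Read 'c': s0→{s0, s4}; now {s0, s4}.
State s0 is in {s0, s4}.

Yes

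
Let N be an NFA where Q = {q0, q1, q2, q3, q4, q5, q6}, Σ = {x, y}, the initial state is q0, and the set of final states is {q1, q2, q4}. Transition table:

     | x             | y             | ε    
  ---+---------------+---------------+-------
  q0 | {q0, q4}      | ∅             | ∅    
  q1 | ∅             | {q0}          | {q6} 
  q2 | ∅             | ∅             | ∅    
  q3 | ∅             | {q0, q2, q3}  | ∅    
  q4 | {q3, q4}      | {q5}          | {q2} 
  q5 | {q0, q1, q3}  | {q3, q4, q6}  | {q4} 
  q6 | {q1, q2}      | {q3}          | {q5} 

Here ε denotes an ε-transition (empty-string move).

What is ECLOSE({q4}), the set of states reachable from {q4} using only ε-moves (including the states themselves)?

Begin with {q4}.
ε-move q4 → q2; add q2.

{q2, q4}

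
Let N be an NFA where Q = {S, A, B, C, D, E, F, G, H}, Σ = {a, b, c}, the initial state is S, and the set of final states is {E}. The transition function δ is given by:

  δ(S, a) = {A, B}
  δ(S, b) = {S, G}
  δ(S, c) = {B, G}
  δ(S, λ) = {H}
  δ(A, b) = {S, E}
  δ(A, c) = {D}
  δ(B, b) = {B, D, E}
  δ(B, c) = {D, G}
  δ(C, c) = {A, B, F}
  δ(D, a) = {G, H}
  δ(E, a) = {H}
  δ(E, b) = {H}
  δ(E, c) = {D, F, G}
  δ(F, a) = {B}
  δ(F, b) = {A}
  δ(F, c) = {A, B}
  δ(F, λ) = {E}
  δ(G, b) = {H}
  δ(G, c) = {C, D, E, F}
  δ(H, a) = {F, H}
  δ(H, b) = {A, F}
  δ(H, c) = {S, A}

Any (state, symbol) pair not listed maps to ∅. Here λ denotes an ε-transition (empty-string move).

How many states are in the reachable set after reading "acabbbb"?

8

Start: ε-closure({S}) = {S, H}.
Read 'a': {S, H} → {A, B, E, F, H}.
Read 'c': {A, B, E, F, H} → {S, A, B, D, E, F, G, H}.
Read 'a': {S, A, B, D, E, F, G, H} → {A, B, E, F, G, H}.
Read 'b': {A, B, E, F, G, H} → {S, A, B, D, E, F, H}.
Read 'b': {S, A, B, D, E, F, H} → {S, A, B, D, E, F, G, H}.
Read 'b': {S, A, B, D, E, F, G, H} → {S, A, B, D, E, F, G, H}.
Read 'b': {S, A, B, D, E, F, G, H} → {S, A, B, D, E, F, G, H}.
That set has 8 states.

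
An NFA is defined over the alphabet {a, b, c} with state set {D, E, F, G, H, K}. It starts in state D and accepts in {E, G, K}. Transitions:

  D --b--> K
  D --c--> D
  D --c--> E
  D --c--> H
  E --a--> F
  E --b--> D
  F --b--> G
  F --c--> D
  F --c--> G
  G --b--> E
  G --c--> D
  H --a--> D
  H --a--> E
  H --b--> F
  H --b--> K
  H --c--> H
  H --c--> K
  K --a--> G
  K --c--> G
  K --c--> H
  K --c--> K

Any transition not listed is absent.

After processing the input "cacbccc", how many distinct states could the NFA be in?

5

Start in {D}.
Read 'c': {D} → {D, E, H}.
Read 'a': {D, E, H} → {D, E, F}.
Read 'c': {D, E, F} → {D, E, G, H}.
Read 'b': {D, E, G, H} → {D, E, F, K}.
Read 'c': {D, E, F, K} → {D, E, G, H, K}.
Read 'c': {D, E, G, H, K} → {D, E, G, H, K}.
Read 'c': {D, E, G, H, K} → {D, E, G, H, K}.
That set has 5 states.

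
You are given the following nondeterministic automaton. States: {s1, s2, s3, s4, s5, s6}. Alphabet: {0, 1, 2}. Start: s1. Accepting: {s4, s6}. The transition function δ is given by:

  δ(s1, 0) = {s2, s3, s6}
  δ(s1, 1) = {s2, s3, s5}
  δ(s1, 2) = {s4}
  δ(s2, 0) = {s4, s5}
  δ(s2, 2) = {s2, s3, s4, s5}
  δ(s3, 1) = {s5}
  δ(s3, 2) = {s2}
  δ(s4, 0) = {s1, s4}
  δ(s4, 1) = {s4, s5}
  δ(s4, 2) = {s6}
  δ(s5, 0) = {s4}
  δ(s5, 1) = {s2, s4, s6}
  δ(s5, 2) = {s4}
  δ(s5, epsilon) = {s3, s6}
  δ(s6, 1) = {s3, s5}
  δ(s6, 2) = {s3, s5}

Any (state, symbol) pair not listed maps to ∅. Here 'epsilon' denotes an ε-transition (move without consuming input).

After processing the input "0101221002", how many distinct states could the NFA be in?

Start in {s1}.
Read '0': s1→{s2, s3, s6}; now {s2, s3, s6}.
Read '1': s2→∅, s3→{s5}, s6→{s3, s5}; union {s3, s5}; ε-closure = {s3, s5, s6}.
Read '0': s3→∅, s5→{s4}, s6→∅; now {s4}.
Read '1': s4→{s4, s5}; union {s4, s5}; ε-closure = {s3, s4, s5, s6}.
Read '2': s3→{s2}, s4→{s6}, s5→{s4}, s6→{s3, s5}; now {s2, s3, s4, s5, s6}.
Read '2': s2→{s2, s3, s4, s5}, s3→{s2}, s4→{s6}, s5→{s4}, s6→{s3, s5}; now {s2, s3, s4, s5, s6}.
Read '1': s2→∅, s3→{s5}, s4→{s4, s5}, s5→{s2, s4, s6}, s6→{s3, s5}; now {s2, s3, s4, s5, s6}.
Read '0': s2→{s4, s5}, s3→∅, s4→{s1, s4}, s5→{s4}, s6→∅; union {s1, s4, s5}; ε-closure = {s1, s3, s4, s5, s6}.
Read '0': s1→{s2, s3, s6}, s3→∅, s4→{s1, s4}, s5→{s4}, s6→∅; now {s1, s2, s3, s4, s6}.
Read '2': s1→{s4}, s2→{s2, s3, s4, s5}, s3→{s2}, s4→{s6}, s6→{s3, s5}; now {s2, s3, s4, s5, s6}.
That set has 5 states.

5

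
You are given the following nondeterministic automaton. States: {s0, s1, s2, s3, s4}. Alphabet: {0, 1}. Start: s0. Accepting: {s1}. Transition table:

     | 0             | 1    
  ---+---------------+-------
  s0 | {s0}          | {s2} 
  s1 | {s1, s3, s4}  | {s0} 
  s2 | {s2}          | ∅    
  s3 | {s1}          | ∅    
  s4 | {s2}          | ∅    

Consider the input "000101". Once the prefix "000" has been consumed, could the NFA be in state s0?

Yes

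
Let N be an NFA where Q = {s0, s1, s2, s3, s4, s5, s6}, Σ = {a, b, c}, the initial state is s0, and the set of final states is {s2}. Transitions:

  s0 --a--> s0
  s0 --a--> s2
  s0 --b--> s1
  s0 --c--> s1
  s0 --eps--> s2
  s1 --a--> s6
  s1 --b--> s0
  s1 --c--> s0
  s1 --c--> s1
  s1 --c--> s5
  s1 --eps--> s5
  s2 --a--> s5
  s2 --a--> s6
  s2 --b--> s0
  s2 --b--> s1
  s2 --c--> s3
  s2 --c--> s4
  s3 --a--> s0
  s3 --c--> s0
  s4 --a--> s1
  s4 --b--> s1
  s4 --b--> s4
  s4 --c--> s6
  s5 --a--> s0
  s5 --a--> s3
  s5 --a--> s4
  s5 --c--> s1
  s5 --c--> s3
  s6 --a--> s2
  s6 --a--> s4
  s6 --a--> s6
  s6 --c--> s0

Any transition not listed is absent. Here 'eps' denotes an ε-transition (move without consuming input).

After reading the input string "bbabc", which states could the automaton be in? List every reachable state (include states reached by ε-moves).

{s0, s1, s2, s3, s4, s5, s6}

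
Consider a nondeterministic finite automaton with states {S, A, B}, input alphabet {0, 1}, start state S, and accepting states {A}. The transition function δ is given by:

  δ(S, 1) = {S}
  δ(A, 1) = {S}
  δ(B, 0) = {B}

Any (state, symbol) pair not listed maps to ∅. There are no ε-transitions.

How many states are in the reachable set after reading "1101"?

Start in {S}.
Read '1': S→{S}; now {S}.
Read '1': S→{S}; now {S}.
Read '0': S→∅; now ∅.
The set is empty and remains empty for the remaining 1 symbol.
That set has 0 states.

0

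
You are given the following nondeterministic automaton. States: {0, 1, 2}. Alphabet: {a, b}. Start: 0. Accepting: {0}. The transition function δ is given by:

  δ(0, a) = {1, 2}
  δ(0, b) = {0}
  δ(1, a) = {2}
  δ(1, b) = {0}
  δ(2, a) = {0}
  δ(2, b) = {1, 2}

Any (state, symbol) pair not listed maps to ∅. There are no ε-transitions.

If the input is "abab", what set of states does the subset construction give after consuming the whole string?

{0, 1, 2}

Start in {0}.
Read 'a': {0} → {1, 2}.
Read 'b': {1, 2} → {0, 1, 2}.
Read 'a': {0, 1, 2} → {0, 1, 2}.
Read 'b': {0, 1, 2} → {0, 1, 2}.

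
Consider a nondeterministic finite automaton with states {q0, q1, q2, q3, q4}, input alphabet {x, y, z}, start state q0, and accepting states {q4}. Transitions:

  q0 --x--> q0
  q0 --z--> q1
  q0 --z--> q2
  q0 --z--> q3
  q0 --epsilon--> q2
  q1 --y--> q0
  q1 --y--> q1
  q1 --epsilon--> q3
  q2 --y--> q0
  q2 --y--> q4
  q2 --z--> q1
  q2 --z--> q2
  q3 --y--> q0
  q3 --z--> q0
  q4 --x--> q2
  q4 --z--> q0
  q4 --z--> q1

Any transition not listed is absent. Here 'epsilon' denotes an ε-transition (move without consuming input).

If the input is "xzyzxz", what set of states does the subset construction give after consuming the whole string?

Start: ε-closure({q0}) = {q0, q2}.
Read 'x': {q0, q2} → {q0, q2}.
Read 'z': {q0, q2} → {q1, q2, q3}.
Read 'y': {q1, q2, q3} → {q0, q1, q2, q3, q4}.
Read 'z': {q0, q1, q2, q3, q4} → {q0, q1, q2, q3}.
Read 'x': {q0, q1, q2, q3} → {q0, q2}.
Read 'z': {q0, q2} → {q1, q2, q3}.

{q1, q2, q3}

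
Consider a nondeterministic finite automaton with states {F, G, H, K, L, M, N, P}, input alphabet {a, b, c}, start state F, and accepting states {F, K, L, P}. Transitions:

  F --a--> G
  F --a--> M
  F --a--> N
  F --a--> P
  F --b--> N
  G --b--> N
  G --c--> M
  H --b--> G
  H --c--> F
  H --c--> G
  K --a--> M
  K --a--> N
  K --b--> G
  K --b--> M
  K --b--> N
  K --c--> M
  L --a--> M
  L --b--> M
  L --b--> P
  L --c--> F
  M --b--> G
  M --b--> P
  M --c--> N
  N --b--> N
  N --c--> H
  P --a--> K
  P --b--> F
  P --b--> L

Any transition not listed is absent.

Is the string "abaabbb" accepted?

Start in {F}.
Read 'a': F→{G, M, N, P}; now {G, M, N, P}.
Read 'b': G→{N}, M→{G, P}, N→{N}, P→{F, L}; now {F, G, L, N, P}.
Read 'a': F→{G, M, N, P}, G→∅, L→{M}, N→∅, P→{K}; now {G, K, M, N, P}.
Read 'a': G→∅, K→{M, N}, M→∅, N→∅, P→{K}; now {K, M, N}.
Read 'b': K→{G, M, N}, M→{G, P}, N→{N}; now {G, M, N, P}.
Read 'b': G→{N}, M→{G, P}, N→{N}, P→{F, L}; now {F, G, L, N, P}.
Read 'b': F→{N}, G→{N}, L→{M, P}, N→{N}, P→{F, L}; now {F, L, M, N, P}.
The final set {F, L, M, N, P} contains the accepting states F, L, P.

Yes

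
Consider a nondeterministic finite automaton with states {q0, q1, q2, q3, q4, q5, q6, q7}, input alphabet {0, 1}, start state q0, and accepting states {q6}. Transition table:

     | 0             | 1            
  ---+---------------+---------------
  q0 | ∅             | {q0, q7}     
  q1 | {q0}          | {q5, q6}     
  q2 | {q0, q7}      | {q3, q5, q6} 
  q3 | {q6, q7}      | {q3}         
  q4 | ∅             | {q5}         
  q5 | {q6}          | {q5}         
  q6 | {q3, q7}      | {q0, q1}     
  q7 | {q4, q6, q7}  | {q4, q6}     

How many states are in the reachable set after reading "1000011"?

6

Start in {q0}.
Read '1': q0→{q0, q7}; now {q0, q7}.
Read '0': q0→∅, q7→{q4, q6, q7}; now {q4, q6, q7}.
Read '0': q4→∅, q6→{q3, q7}, q7→{q4, q6, q7}; now {q3, q4, q6, q7}.
Read '0': q3→{q6, q7}, q4→∅, q6→{q3, q7}, q7→{q4, q6, q7}; now {q3, q4, q6, q7}.
Read '0': q3→{q6, q7}, q4→∅, q6→{q3, q7}, q7→{q4, q6, q7}; now {q3, q4, q6, q7}.
Read '1': q3→{q3}, q4→{q5}, q6→{q0, q1}, q7→{q4, q6}; now {q0, q1, q3, q4, q5, q6}.
Read '1': q0→{q0, q7}, q1→{q5, q6}, q3→{q3}, q4→{q5}, q5→{q5}, q6→{q0, q1}; now {q0, q1, q3, q5, q6, q7}.
That set has 6 states.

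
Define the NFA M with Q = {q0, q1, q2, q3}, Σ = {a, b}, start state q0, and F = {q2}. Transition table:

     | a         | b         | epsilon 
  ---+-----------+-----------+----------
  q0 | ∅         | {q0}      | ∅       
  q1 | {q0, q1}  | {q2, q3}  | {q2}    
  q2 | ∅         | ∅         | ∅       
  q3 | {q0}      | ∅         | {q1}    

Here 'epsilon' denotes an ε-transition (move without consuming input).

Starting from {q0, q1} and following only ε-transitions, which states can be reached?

{q0, q1, q2}

Begin with {q0, q1}.
ε-move q1 → q2; add q2.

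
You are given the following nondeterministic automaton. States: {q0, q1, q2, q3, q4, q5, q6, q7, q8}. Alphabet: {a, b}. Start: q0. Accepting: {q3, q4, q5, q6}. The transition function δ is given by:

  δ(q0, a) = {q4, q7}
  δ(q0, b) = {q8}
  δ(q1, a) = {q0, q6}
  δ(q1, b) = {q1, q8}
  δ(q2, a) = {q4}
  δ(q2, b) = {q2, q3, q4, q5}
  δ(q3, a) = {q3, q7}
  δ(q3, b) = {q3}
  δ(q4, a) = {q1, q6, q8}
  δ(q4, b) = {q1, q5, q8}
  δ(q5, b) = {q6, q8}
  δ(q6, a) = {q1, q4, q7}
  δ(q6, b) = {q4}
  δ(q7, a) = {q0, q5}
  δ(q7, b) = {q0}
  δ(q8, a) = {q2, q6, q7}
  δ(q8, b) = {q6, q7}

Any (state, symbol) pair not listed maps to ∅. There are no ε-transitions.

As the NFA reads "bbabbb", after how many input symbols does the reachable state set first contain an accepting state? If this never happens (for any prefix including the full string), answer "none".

2

Start in {q0}.
Read 'b': {q0} → {q8}.
Read 'b': {q8} → {q6, q7}.
None of the earlier sets intersect F, but {q6, q7} does.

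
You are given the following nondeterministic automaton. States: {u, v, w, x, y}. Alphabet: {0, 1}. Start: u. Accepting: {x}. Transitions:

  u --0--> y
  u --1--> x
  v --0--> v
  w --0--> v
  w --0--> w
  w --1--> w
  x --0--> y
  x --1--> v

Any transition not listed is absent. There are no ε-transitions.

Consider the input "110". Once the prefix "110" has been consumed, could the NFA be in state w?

No

Start in {u}.
Read '1': u→{x}; now {x}.
Read '1': x→{v}; now {v}.
Read '0': v→{v}; now {v}.
State w is not in {v}.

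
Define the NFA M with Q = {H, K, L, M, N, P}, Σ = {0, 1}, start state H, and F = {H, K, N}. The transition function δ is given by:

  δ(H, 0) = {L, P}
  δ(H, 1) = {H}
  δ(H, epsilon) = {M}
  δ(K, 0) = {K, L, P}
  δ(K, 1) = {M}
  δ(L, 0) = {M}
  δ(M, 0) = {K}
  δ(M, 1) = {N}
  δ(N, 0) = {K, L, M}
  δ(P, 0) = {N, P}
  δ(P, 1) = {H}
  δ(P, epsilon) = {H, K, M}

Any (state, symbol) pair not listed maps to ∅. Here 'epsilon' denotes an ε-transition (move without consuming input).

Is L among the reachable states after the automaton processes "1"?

No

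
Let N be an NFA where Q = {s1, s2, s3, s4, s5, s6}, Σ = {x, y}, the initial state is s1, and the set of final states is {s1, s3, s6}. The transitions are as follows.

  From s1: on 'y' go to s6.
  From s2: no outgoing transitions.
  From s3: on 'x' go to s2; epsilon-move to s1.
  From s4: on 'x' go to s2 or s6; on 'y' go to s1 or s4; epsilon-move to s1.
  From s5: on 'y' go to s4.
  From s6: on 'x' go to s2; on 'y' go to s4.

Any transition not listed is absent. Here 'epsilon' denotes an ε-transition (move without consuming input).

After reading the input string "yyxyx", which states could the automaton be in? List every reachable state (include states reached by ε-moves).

{s2, s6}

Start in {s1}.
Read 'y': s1→{s6}; now {s6}.
Read 'y': s6→{s4}; union {s4}; ε-closure = {s1, s4}.
Read 'x': s1→∅, s4→{s2, s6}; now {s2, s6}.
Read 'y': s2→∅, s6→{s4}; union {s4}; ε-closure = {s1, s4}.
Read 'x': s1→∅, s4→{s2, s6}; now {s2, s6}.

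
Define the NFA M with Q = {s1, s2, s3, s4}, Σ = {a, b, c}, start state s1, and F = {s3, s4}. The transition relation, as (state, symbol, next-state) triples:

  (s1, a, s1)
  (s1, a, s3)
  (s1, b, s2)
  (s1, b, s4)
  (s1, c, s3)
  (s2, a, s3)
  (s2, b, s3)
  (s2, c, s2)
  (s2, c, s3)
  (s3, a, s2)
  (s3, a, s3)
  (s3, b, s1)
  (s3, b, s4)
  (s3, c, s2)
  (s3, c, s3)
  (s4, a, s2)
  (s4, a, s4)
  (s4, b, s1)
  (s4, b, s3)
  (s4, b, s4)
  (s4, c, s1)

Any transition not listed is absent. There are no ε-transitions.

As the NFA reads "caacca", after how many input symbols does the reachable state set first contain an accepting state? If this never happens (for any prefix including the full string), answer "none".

Start in {s1}.
Read 'c': {s1} → {s3}.
None of the earlier sets intersect F, but {s3} does.

1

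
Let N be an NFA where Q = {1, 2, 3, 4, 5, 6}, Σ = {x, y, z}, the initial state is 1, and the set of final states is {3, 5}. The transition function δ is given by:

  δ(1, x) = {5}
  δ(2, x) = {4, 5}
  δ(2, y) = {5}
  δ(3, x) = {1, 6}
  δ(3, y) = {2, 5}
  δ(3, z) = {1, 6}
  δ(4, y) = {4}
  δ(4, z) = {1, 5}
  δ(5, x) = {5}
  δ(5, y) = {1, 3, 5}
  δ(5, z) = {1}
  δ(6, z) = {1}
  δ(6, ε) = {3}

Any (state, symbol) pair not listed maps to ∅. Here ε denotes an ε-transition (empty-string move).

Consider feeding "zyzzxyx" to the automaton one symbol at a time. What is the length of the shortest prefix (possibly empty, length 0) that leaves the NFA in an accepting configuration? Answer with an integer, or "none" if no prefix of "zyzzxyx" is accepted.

Start in {1}.
Read 'z': {1} → ∅.
The set is empty and remains empty for the remaining 6 symbols.
No reachable set along the way intersects F.

none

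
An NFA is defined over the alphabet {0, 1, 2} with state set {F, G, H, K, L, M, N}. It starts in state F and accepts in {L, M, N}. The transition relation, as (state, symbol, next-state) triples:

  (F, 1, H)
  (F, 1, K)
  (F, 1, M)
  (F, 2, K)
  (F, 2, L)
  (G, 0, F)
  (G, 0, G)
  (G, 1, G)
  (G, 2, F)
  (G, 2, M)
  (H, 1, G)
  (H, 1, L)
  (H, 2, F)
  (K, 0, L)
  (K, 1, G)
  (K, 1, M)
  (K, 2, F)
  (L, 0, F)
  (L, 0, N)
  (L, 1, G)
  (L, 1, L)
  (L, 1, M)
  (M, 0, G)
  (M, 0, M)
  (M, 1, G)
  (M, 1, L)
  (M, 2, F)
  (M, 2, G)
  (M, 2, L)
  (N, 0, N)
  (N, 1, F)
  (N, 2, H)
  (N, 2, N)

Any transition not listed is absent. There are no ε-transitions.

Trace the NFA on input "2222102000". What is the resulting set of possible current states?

{F, G, M, N}

Start in {F}.
Read '2': F→{K, L}; now {K, L}.
Read '2': K→{F}, L→∅; now {F}.
Read '2': F→{K, L}; now {K, L}.
Read '2': K→{F}, L→∅; now {F}.
Read '1': F→{H, K, M}; now {H, K, M}.
Read '0': H→∅, K→{L}, M→{G, M}; now {G, L, M}.
Read '2': G→{F, M}, L→∅, M→{F, G, L}; now {F, G, L, M}.
Read '0': F→∅, G→{F, G}, L→{F, N}, M→{G, M}; now {F, G, M, N}.
Read '0': F→∅, G→{F, G}, M→{G, M}, N→{N}; now {F, G, M, N}.
Read '0': F→∅, G→{F, G}, M→{G, M}, N→{N}; now {F, G, M, N}.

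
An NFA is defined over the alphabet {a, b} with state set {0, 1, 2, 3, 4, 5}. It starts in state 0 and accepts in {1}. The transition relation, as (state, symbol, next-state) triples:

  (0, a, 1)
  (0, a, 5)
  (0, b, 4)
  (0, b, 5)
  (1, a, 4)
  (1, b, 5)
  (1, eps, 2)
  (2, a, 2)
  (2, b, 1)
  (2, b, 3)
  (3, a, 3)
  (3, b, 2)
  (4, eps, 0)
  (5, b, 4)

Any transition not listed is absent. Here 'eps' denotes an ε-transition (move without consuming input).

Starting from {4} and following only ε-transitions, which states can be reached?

Begin with {4}.
ε-move 4 → 0; add 0.

{0, 4}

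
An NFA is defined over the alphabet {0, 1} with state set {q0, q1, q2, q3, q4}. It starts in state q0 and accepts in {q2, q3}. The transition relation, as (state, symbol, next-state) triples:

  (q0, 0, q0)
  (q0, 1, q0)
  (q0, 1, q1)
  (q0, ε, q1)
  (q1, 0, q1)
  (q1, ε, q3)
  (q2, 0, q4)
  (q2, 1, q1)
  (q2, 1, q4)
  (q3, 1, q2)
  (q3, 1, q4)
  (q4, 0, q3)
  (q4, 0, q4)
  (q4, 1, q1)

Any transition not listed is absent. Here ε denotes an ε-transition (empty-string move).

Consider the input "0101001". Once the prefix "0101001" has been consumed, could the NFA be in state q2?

Yes

Start: ε-closure({q0}) = {q0, q1, q3}.
Read '0': {q0, q1, q3} → {q0, q1, q3}.
Read '1': {q0, q1, q3} → {q0, q1, q2, q3, q4}.
Read '0': {q0, q1, q2, q3, q4} → {q0, q1, q3, q4}.
Read '1': {q0, q1, q3, q4} → {q0, q1, q2, q3, q4}.
Read '0': {q0, q1, q2, q3, q4} → {q0, q1, q3, q4}.
Read '0': {q0, q1, q3, q4} → {q0, q1, q3, q4}.
Read '1': {q0, q1, q3, q4} → {q0, q1, q2, q3, q4}.
State q2 is in {q0, q1, q2, q3, q4}.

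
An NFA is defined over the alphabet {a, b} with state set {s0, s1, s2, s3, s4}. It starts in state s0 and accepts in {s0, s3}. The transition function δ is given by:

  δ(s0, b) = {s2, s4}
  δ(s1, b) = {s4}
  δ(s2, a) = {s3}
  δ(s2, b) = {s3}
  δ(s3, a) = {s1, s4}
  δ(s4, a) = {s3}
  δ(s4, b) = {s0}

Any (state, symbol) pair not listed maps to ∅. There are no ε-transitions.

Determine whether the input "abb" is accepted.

No

Start in {s0}.
Read 'a': {s0} → ∅.
The set is empty and remains empty for the remaining 2 symbols.
The final set ∅ contains no accepting state.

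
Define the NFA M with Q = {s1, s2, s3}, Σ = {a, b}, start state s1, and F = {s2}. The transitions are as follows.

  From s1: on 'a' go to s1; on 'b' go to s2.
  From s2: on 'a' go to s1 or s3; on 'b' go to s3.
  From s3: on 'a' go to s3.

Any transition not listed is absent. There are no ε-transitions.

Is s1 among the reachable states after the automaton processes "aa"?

Yes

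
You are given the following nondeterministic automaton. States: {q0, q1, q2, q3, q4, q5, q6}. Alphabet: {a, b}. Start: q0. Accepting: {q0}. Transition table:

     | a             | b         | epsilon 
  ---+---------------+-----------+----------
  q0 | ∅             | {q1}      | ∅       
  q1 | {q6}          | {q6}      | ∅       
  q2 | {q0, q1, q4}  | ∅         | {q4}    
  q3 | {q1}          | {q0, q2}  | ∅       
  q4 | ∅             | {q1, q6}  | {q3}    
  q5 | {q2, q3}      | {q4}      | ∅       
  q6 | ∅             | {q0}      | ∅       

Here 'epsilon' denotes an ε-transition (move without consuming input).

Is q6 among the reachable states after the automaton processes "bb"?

Yes

Start in {q0}.
Read 'b': q0→{q1}; now {q1}.
Read 'b': q1→{q6}; now {q6}.
State q6 is in {q6}.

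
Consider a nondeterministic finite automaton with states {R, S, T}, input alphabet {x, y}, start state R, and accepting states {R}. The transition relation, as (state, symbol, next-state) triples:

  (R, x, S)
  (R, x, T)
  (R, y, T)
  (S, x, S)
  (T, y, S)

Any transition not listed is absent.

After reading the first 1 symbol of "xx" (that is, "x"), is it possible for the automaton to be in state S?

Yes

Start in {R}.
Read 'x': {R} → {S, T}.
State S is in {S, T}.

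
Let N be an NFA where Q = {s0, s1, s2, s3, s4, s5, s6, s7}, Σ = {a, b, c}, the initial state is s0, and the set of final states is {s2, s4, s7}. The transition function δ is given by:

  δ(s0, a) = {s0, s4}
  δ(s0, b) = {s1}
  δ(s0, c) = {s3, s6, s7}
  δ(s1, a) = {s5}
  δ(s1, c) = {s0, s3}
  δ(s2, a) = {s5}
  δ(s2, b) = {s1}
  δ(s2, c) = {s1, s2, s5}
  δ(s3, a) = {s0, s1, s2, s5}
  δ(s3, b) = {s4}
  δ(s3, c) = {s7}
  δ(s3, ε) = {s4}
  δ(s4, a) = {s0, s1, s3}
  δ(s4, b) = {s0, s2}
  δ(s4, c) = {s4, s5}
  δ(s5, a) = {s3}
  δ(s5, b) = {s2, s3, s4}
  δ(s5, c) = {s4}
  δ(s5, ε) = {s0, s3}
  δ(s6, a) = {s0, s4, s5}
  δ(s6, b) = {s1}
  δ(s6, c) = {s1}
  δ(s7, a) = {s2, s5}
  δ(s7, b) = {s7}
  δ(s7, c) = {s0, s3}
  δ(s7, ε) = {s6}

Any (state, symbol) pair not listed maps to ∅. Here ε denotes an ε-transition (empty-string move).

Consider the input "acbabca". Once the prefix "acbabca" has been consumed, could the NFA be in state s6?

Start in {s0}.
Read 'a': {s0} → {s0, s4}.
Read 'c': {s0, s4} → {s0, s3, s4, s5, s6, s7}.
Read 'b': {s0, s3, s4, s5, s6, s7} → {s0, s1, s2, s3, s4, s6, s7}.
Read 'a': {s0, s1, s2, s3, s4, s6, s7} → {s0, s1, s2, s3, s4, s5}.
Read 'b': {s0, s1, s2, s3, s4, s5} → {s0, s1, s2, s3, s4}.
Read 'c': {s0, s1, s2, s3, s4} → {s0, s1, s2, s3, s4, s5, s6, s7}.
Read 'a': {s0, s1, s2, s3, s4, s5, s6, s7} → {s0, s1, s2, s3, s4, s5}.
State s6 is not in {s0, s1, s2, s3, s4, s5}.

No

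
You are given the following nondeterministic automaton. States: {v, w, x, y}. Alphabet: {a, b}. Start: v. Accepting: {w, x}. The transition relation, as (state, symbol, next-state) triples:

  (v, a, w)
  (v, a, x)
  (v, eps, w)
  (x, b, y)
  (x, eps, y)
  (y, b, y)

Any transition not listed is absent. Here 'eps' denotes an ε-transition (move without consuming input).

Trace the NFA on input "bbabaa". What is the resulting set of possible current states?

Start: ε-closure({v}) = {v, w}.
Read 'b': v→∅, w→∅; now ∅.
The set is empty and remains empty for the remaining 5 symbols.

∅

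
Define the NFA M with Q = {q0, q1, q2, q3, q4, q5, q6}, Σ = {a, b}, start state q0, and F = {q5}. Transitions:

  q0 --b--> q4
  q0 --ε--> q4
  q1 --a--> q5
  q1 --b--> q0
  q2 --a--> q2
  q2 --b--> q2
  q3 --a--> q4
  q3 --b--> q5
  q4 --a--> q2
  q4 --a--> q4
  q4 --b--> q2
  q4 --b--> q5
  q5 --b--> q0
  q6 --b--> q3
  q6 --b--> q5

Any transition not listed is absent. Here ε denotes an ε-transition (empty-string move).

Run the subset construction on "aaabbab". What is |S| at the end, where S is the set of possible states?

2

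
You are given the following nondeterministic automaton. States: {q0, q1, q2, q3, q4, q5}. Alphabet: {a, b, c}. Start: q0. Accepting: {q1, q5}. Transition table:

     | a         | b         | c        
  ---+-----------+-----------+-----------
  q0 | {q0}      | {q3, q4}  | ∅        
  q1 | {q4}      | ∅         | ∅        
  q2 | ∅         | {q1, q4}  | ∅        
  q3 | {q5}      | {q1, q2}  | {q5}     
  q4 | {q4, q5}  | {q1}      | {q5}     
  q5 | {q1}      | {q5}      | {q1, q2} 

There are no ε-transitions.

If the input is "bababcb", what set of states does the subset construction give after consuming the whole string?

Start in {q0}.
Read 'b': q0→{q3, q4}; now {q3, q4}.
Read 'a': q3→{q5}, q4→{q4, q5}; now {q4, q5}.
Read 'b': q4→{q1}, q5→{q5}; now {q1, q5}.
Read 'a': q1→{q4}, q5→{q1}; now {q1, q4}.
Read 'b': q1→∅, q4→{q1}; now {q1}.
Read 'c': q1→∅; now ∅.
The set is empty and remains empty for the remaining 1 symbol.

∅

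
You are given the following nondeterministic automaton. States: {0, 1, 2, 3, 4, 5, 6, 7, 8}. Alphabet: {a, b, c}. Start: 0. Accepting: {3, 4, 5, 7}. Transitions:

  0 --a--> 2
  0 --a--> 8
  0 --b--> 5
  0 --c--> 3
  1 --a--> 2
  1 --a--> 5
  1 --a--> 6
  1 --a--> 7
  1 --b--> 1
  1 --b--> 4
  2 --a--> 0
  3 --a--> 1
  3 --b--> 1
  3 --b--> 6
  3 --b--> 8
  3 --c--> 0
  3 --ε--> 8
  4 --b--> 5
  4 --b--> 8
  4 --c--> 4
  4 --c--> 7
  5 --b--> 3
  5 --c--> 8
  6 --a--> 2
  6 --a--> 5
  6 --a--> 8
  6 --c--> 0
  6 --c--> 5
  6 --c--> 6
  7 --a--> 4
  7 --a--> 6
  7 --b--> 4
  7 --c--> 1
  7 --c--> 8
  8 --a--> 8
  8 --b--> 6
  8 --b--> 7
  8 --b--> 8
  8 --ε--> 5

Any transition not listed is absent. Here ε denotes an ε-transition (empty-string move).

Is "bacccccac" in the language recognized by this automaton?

No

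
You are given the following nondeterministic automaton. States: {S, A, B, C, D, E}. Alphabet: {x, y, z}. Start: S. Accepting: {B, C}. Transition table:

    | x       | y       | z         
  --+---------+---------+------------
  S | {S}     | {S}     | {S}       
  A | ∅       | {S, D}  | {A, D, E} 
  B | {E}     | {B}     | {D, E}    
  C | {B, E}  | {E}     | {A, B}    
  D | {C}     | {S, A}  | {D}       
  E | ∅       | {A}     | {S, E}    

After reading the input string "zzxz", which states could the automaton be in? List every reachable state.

{S}

Start in {S}.
Read 'z': {S} → {S}.
Read 'z': {S} → {S}.
Read 'x': {S} → {S}.
Read 'z': {S} → {S}.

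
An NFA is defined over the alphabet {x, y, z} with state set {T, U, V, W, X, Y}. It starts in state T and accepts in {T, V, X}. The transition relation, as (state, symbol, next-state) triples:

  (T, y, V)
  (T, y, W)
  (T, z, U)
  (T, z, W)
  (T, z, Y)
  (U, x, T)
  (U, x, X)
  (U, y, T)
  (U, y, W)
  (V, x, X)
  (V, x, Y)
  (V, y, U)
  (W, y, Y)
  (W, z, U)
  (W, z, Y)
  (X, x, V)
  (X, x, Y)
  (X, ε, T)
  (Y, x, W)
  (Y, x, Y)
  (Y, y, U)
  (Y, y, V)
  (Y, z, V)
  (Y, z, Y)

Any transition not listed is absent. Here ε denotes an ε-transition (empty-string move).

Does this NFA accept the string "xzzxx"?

Start in {T}.
Read 'x': T→∅; now ∅.
The set is empty and remains empty for the remaining 4 symbols.
The final set ∅ contains no accepting state.

No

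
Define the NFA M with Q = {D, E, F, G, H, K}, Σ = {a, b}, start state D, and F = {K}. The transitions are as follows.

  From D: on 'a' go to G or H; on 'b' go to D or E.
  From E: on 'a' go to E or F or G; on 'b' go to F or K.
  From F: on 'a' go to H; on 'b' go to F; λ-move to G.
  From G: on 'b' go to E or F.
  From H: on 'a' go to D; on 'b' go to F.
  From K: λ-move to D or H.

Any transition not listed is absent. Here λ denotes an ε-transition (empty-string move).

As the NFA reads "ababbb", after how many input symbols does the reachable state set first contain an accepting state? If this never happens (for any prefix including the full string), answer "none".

4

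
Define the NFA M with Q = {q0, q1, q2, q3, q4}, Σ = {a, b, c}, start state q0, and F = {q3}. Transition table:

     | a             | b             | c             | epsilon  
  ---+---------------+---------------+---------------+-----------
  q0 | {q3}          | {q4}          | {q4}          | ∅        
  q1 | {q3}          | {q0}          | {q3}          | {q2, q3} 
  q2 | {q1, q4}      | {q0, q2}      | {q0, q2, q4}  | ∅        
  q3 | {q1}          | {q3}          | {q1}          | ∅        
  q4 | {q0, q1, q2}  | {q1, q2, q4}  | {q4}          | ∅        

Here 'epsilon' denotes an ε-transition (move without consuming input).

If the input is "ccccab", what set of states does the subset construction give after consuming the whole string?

Start in {q0}.
Read 'c': {q0} → {q4}.
Read 'c': {q4} → {q4}.
Read 'c': {q4} → {q4}.
Read 'c': {q4} → {q4}.
Read 'a': {q4} → {q0, q1, q2, q3}.
Read 'b': {q0, q1, q2, q3} → {q0, q2, q3, q4}.

{q0, q2, q3, q4}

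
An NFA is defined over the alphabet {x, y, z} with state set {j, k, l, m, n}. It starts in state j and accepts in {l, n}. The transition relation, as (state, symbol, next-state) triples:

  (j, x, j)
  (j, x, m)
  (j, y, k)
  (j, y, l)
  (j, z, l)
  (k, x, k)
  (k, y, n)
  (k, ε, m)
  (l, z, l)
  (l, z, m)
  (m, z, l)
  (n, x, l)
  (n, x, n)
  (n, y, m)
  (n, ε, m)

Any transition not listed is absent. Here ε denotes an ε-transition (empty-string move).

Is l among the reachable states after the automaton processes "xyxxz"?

Start in {j}.
Read 'x': j→{j, m}; now {j, m}.
Read 'y': j→{k, l}, m→∅; union {k, l}; ε-closure = {k, l, m}.
Read 'x': k→{k}, l→∅, m→∅; union {k}; ε-closure = {k, m}.
Read 'x': k→{k}, m→∅; union {k}; ε-closure = {k, m}.
Read 'z': k→∅, m→{l}; now {l}.
State l is in {l}.

Yes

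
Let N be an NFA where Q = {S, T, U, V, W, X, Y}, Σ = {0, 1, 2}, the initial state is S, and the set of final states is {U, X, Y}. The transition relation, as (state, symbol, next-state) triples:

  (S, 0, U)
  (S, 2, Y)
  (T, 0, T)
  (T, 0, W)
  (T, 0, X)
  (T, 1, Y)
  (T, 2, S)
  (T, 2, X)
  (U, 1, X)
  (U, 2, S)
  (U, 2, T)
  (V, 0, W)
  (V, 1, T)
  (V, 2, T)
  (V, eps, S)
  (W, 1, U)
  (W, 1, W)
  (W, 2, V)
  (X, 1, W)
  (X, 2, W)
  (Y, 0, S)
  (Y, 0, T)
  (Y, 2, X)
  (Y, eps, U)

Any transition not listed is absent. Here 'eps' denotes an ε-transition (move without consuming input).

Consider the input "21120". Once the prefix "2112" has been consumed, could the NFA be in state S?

Yes

Start in {S}.
Read '2': {S} → {U, Y}.
Read '1': {U, Y} → {X}.
Read '1': {X} → {W}.
Read '2': {W} → {S, V}.
State S is in {S, V}.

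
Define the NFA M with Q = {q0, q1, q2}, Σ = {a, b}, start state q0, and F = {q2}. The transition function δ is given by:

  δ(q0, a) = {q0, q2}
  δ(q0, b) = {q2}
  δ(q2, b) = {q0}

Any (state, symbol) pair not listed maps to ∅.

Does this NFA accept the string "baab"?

No

Start in {q0}.
Read 'b': q0→{q2}; now {q2}.
Read 'a': q2→∅; now ∅.
The set is empty and remains empty for the remaining 2 symbols.
The final set ∅ contains no accepting state.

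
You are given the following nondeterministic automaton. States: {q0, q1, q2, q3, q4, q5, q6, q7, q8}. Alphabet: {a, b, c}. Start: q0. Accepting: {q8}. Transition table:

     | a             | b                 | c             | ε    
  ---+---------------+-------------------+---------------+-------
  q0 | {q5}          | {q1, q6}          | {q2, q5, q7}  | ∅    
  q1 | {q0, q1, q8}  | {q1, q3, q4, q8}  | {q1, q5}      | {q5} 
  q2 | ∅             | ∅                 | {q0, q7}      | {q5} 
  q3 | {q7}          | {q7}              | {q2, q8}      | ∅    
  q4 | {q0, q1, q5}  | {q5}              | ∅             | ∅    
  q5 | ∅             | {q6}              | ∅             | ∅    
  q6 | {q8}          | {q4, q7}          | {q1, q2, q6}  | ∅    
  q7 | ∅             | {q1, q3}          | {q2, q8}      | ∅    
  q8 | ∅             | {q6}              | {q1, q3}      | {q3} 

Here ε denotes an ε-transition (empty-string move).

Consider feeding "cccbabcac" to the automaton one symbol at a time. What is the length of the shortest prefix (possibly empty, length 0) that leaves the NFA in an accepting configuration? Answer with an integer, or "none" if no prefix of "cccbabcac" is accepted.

Start in {q0}.
Read 'c': {q0} → {q2, q5, q7}.
Read 'c': {q2, q5, q7} → {q0, q2, q3, q5, q7, q8}.
None of the earlier sets intersect F, but {q0, q2, q3, q5, q7, q8} does.

2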